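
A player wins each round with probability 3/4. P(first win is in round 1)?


Geometric: P(X=1) = (1-p)^(k-1)×p = (1/4)^0×3/4 = 3/4

P(X=1) = 3/4 ≈ 75.00%


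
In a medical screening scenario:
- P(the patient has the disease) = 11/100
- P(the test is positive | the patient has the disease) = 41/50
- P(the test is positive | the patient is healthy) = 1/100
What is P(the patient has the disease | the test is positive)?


Using Bayes' theorem:
P(A|B) = P(B|A)·P(A) / P(B)

P(the test is positive) = 41/50 × 11/100 + 1/100 × 89/100
= 451/5000 + 89/10000 = 991/10000

P(the patient has the disease|the test is positive) = (451/5000) / (991/10000) = 902/991

P(the patient has the disease|the test is positive) = 902/991 ≈ 91.02%


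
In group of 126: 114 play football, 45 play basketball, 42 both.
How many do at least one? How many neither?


|A∪B| = 114+45-42 = 117
Neither = 126-117 = 9

At least one: 117; Neither: 9


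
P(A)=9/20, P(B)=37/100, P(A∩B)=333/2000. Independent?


P(A)×P(B) = 333/2000
P(A∩B) = 333/2000
Equal ✓ → Independent

Yes, independent


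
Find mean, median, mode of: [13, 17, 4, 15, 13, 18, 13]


Sorted: [4, 13, 13, 13, 15, 17, 18]
Mean = 93/7
Median = 13
Freq: {13: 3, 17: 1, 4: 1, 15: 1, 18: 1}
Mode: [13]

Mean=93/7, Median=13, Mode=13


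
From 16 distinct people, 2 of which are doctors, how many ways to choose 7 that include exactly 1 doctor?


Choose 1 of the 2 doctors and 6 of the other 14 people:
C(2,1)×C(14,6) = 2×3003 = 6006

6006


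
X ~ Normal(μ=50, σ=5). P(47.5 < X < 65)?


z₁=(47.5-50)/5=-0.5, z₂=(65-50)/5=3.0
P = Φ(3.0) - Φ(-0.5) = 0.998650 - 0.308538 = 0.690112 ≈ 0.6901

P(47.5 < X < 65) ≈ 0.6901


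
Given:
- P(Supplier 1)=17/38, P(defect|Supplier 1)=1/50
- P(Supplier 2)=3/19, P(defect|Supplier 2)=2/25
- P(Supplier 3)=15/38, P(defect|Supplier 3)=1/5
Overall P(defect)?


P(B) = Σ P(B|Aᵢ)×P(Aᵢ)
  1/50×17/38 = 17/1900
  2/25×3/19 = 6/475
  1/5×15/38 = 3/38
Sum = 191/1900

P(defect) = 191/1900 ≈ 10.05%


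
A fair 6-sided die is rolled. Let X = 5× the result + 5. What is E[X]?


E[die] = (1+6)/2 = 7/2
E[X] = 5×7/2 + 5 = 45/2

E[X] = 45/2


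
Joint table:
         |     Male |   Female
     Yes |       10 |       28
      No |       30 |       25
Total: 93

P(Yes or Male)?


P(Yes∨Male) = P(Yes) + P(Male) - P(Yes∧Male)
= (38 + 40 - 10)/93 = 68/93

P = 68/93 ≈ 73.12%


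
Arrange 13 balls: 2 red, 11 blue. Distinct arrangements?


13!/(2!×11!) = 78

78


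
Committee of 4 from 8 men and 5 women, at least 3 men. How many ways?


Count by #men:
  3M,1W: C(8,3)×C(5,1)=280
  4M,0W: C(8,4)×C(5,0)=70
Total = 350

350


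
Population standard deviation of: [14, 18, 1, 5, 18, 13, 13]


Mean = 82/7
  (14-82/7)²=256/49
  (18-82/7)²=1936/49
  (1-82/7)²=5625/49
  (5-82/7)²=2209/49
  (18-82/7)²=1936/49
  (13-82/7)²=81/49
  (13-82/7)²=81/49
Σ(x-μ)² = 1732/7
σ² = (1732/7)/7 = 1732/49

σ = √(1732/49) ≈ 5.9453


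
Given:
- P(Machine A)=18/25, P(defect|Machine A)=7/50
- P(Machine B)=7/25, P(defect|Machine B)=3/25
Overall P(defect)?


P(B) = Σ P(B|Aᵢ)×P(Aᵢ)
  7/50×18/25 = 63/625
  3/25×7/25 = 21/625
Sum = 84/625

P(defect) = 84/625 ≈ 13.44%


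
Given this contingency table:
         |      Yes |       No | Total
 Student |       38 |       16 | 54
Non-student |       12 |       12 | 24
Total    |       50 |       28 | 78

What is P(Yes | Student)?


P(Yes | Student) = 38/(38+16) = 38/54 = 19/27

P(Yes|Student) = 19/27 ≈ 70.37%


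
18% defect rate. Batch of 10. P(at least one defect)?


P(all good) = (41/50)^10 = 13422659310152401/97656250000000000
P(≥1 defect) = 84233590689847599/97656250000000000

P = 84233590689847599/97656250000000000 ≈ 86.26%


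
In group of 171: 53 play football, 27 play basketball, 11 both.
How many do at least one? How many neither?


|A∪B| = 53+27-11 = 69
Neither = 171-69 = 102

At least one: 69; Neither: 102


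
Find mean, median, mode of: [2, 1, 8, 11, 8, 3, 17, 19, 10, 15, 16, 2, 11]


Sorted: [1, 2, 2, 3, 8, 8, 10, 11, 11, 15, 16, 17, 19]
Mean = 123/13
Median = 10
Freq: {2: 2, 1: 1, 8: 2, 11: 2, 3: 1, 17: 1, 19: 1, 10: 1, 15: 1, 16: 1}
Mode: [2, 8, 11]

Mean=123/13, Median=10, Mode=[2, 8, 11]


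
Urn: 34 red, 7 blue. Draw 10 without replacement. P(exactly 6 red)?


Hypergeometric: C(34,6)×C(7,4)/C(41,10)
= 1344904×35/1121099408 = 31465/749398

P(X=6) = 31465/749398 ≈ 4.20%


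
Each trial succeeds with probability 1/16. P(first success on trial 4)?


Geometric: P(X=4) = (1-p)^(k-1)×p = (15/16)^3×1/16 = 3375/65536

P(X=4) = 3375/65536 ≈ 5.15%


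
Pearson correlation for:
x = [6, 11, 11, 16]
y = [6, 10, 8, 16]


n=4, Σx=44, Σy=40, Σxy=490, Σx²=534, Σy²=456
r = (4×490 - 44×40)/√((4×534 - 44²)(4×456 - 40²))
= 200/√(200×224) = 200/√44800 ≈ 200/211.6601 ≈ 0.9449

r ≈ 0.9449


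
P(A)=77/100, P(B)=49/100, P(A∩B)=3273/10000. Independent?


P(A)×P(B) = 3773/10000
P(A∩B) = 3273/10000
Not equal → NOT independent

No, not independent


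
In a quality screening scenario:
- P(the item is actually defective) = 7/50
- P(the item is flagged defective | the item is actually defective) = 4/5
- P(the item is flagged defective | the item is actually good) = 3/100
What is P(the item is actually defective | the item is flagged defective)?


Using Bayes' theorem:
P(A|B) = P(B|A)·P(A) / P(B)

P(the item is flagged defective) = 4/5 × 7/50 + 3/100 × 43/50
= 14/125 + 129/5000 = 689/5000

P(the item is actually defective|the item is flagged defective) = (14/125) / (689/5000) = 560/689

P(the item is actually defective|the item is flagged defective) = 560/689 ≈ 81.28%


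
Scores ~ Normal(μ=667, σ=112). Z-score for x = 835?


z = (x - μ)/σ = (835 - 667)/112 = 1.5

z = 1.5


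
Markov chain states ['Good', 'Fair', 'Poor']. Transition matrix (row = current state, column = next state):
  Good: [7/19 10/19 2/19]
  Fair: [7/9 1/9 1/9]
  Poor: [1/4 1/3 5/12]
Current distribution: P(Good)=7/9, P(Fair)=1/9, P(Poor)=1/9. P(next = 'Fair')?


P(next=Fair) = Σᵢ P(now=i)×P(i→Fair)
= 7/9×10/19 + 1/9×1/9 + 1/9×1/3
= 70/171 + 1/81 + 1/27 = 706/1539

P = 706/1539 ≈ 0.4587


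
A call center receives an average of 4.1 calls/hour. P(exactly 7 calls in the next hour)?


Poisson(λ=4.1): P(X=7) = e^(-λ)×λ^k/k!
= e^(-4.1) × 4.1^7 / 7!
≈ 0.0165726754 × 19475.4273881 / 5040 ≈ 0.064040

P(X=7) ≈ 0.064040 ≈ 6.40%


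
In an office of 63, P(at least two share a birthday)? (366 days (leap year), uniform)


P(all different) = Π(366-i)/366 for i=0..62
= 0.003452
P(match) = 1 - 0.003452 = 0.996548

P ≈ 0.9965 ≈ 99.65%


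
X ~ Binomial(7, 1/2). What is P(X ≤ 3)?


P(X ≤ 3) = Σ P(X=i) for i=0..3
P(X=0) = 1/128
P(X=1) = 7/128
P(X=2) = 21/128
P(X=3) = 35/128
Sum = 1/2

P(X ≤ 3) = 1/2 ≈ 50.00%


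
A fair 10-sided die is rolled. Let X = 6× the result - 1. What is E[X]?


E[die] = (1+10)/2 = 11/2
E[X] = 6×11/2 - 1 = 32

E[X] = 32


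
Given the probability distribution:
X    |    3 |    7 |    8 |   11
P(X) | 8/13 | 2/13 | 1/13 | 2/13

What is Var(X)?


E[X] = 68/13
E[X²] = 476/13
Var(X) = E[X²] - (E[X])² = 476/13 - 4624/169 = 1564/169

Var(X) = 1564/169 ≈ 9.2544


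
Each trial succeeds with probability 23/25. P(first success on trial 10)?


Geometric: P(X=10) = (1-p)^(k-1)×p = (2/25)^9×23/25 = 11776/95367431640625

P(X=10) = 11776/95367431640625 ≈ 0.00%


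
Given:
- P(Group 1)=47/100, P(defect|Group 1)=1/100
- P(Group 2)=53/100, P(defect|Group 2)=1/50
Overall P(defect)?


P(B) = Σ P(B|Aᵢ)×P(Aᵢ)
  1/100×47/100 = 47/10000
  1/50×53/100 = 53/5000
Sum = 153/10000

P(defect) = 153/10000 ≈ 1.53%


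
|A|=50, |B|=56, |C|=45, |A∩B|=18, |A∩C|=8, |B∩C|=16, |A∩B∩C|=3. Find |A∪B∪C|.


|A∪B∪C| = 50+56+45-18-8-16+3 = 112

|A∪B∪C| = 112


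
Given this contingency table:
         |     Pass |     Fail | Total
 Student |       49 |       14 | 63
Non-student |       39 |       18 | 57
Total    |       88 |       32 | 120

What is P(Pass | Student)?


P(Pass | Student) = 49/(49+14) = 49/63 = 7/9

P(Pass|Student) = 7/9 ≈ 77.78%


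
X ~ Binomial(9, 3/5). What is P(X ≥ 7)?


P(X ≥ 7) = Σ P(X=i) for i=7..9
P(X=7) = 314928/1953125
P(X=8) = 118098/1953125
P(X=9) = 19683/1953125
Sum = 452709/1953125

P(X ≥ 7) = 452709/1953125 ≈ 23.18%


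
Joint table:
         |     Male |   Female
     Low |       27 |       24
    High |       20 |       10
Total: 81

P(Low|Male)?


P(Low|Male) = 27/(27+20) = 27/47

P = 27/47 ≈ 57.45%


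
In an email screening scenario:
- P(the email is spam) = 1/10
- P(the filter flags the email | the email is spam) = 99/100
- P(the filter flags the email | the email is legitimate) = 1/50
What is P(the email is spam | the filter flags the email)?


Using Bayes' theorem:
P(A|B) = P(B|A)·P(A) / P(B)

P(the filter flags the email) = 99/100 × 1/10 + 1/50 × 9/10
= 99/1000 + 9/500 = 117/1000

P(the email is spam|the filter flags the email) = (99/1000) / (117/1000) = 11/13

P(the email is spam|the filter flags the email) = 11/13 ≈ 84.62%


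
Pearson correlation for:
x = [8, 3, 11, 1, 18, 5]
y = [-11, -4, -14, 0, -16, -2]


n=6, Σx=46, Σy=-47, Σxy=-552, Σx²=544, Σy²=593
r = (6×(-552) - 46×(-47))/√((6×544 - 46²)(6×593 - (-47)²))
= -1150/√(1148×1349) = -1150/√1548652 ≈ -1150/1244.4485 ≈ -0.9241

r ≈ -0.9241


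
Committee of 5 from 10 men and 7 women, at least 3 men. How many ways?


Count by #men:
  3M,2W: C(10,3)×C(7,2)=2520
  4M,1W: C(10,4)×C(7,1)=1470
  5M,0W: C(10,5)×C(7,0)=252
Total = 4242

4242


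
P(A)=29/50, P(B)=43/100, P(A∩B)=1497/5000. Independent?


P(A)×P(B) = 1247/5000
P(A∩B) = 1497/5000
Not equal → NOT independent

No, not independent


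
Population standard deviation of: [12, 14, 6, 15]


Mean = 47/4
  (12-47/4)²=1/16
  (14-47/4)²=81/16
  (6-47/4)²=529/16
  (15-47/4)²=169/16
Σ(x-μ)² = 195/4
σ² = (195/4)/4 = 195/16

σ = √(195/16) ≈ 3.4911


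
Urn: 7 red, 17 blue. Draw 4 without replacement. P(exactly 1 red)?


Hypergeometric: C(7,1)×C(17,3)/C(24,4)
= 7×680/10626 = 340/759

P(X=1) = 340/759 ≈ 44.80%


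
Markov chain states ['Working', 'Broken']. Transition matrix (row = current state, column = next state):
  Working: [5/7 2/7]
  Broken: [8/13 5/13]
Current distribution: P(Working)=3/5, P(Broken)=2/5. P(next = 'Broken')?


P(next=Broken) = Σᵢ P(now=i)×P(i→Broken)
= 3/5×2/7 + 2/5×5/13
= 6/35 + 2/13 = 148/455

P = 148/455 ≈ 0.3253


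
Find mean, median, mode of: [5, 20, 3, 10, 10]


Sorted: [3, 5, 10, 10, 20]
Mean = 48/5
Median = 10
Freq: {5: 1, 20: 1, 3: 1, 10: 2}
Mode: [10]

Mean=48/5, Median=10, Mode=10


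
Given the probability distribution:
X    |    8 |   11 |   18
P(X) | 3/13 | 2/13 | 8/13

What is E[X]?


E[X] = Σ x·P(X=x)
= (8)×(3/13) + (11)×(2/13) + (18)×(8/13)
= 190/13

E[X] = 190/13


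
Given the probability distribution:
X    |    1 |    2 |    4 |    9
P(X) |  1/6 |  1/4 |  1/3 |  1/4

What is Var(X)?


E[X] = 17/4
E[X²] = 107/4
Var(X) = E[X²] - (E[X])² = 107/4 - 289/16 = 139/16

Var(X) = 139/16 ≈ 8.6875


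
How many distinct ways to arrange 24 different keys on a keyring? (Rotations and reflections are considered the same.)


Free circular arrangements: rotations and reflections both identified.
(n-1)!/2 = 23!/2 = 25852016738884976640000/2 = 12926008369442488320000

12926008369442488320000


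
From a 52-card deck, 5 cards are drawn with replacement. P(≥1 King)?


P(not a King) = 48/52 = 12/13
P(none in 5 draws) = (12/13)^5 = 248832/371293
P(≥1 King) = 1 - 248832/371293 = 122461/371293

P = 122461/371293 ≈ 32.98%


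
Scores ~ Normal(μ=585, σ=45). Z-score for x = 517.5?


z = (x - μ)/σ = (517.5 - 585)/45 = -1.5

z = -1.5


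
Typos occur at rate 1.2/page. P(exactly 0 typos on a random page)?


Poisson(λ=1.2): P(X=0) = e^(-λ)×λ^k/k!
= e^(-1.2) × 1.2^0 / 0!
≈ 0.3011942119 × 1 / 1 ≈ 0.301194

P(X=0) ≈ 0.301194 ≈ 30.12%


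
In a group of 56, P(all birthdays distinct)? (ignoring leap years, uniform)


P(all different) = Π(365-i)/365 for i=0..55
= (365/365)×(364/365)×...×(310/365)
= 0.011668

P ≈ 0.0117 ≈ 1.17%


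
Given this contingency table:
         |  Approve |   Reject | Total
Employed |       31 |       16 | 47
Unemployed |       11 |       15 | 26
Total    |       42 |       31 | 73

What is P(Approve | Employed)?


P(Approve | Employed) = 31/(31+16) = 31/47

P(Approve|Employed) = 31/47 ≈ 65.96%


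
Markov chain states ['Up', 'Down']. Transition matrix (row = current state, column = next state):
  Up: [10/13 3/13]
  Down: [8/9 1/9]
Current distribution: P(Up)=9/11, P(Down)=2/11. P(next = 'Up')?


P(next=Up) = Σᵢ P(now=i)×P(i→Up)
= 9/11×10/13 + 2/11×8/9
= 90/143 + 16/99 = 1018/1287

P = 1018/1287 ≈ 0.7910


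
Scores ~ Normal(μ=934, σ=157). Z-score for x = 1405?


z = (x - μ)/σ = (1405 - 934)/157 = 3.0

z = 3.0


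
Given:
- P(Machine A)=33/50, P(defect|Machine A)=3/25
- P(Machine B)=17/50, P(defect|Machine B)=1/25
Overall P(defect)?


P(B) = Σ P(B|Aᵢ)×P(Aᵢ)
  3/25×33/50 = 99/1250
  1/25×17/50 = 17/1250
Sum = 58/625

P(defect) = 58/625 ≈ 9.28%


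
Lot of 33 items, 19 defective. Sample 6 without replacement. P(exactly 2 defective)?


Hypergeometric: C(19,2)×C(14,4)/C(33,6)
= 171×1001/1107568 = 2223/14384

P(X=2) = 2223/14384 ≈ 15.45%


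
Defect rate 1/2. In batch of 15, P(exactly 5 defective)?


Binomial: P(X=5) = C(15,5)×p^5×(1-p)^10
= 3003 × 1/32 × 1/1024 = 3003/32768

P(X=5) = 3003/32768 ≈ 9.16%


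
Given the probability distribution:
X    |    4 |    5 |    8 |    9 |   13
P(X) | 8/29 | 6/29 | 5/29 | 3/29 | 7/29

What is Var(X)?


E[X] = 220/29
E[X²] = 2024/29
Var(X) = E[X²] - (E[X])² = 2024/29 - 48400/841 = 10296/841

Var(X) = 10296/841 ≈ 12.2426


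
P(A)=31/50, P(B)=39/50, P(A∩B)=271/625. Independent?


P(A)×P(B) = 1209/2500
P(A∩B) = 271/625
Not equal → NOT independent

No, not independent


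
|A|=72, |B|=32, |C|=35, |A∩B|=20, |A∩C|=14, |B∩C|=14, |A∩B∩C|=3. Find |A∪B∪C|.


|A∪B∪C| = 72+32+35-20-14-14+3 = 94

|A∪B∪C| = 94


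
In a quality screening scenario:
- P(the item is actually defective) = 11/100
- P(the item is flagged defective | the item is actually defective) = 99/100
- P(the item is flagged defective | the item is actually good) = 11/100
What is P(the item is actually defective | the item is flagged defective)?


Using Bayes' theorem:
P(A|B) = P(B|A)·P(A) / P(B)

P(the item is flagged defective) = 99/100 × 11/100 + 11/100 × 89/100
= 1089/10000 + 979/10000 = 517/2500

P(the item is actually defective|the item is flagged defective) = (1089/10000) / (517/2500) = 99/188

P(the item is actually defective|the item is flagged defective) = 99/188 ≈ 52.66%


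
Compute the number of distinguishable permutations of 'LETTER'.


Letters: 6, freq: {'L': 1, 'E': 2, 'T': 2, 'R': 1}
6!/(1!×2!×2!×1!) = 720/4 = 180

180


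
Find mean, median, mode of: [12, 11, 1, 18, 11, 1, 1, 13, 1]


Sorted: [1, 1, 1, 1, 11, 11, 12, 13, 18]
Mean = 69/9 = 23/3
Median = 11
Freq: {12: 1, 11: 2, 1: 4, 18: 1, 13: 1}
Mode: [1]

Mean=23/3, Median=11, Mode=1


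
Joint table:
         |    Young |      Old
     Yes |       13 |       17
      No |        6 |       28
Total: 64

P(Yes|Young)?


P(Yes|Young) = 13/(13+6) = 13/19

P = 13/19 ≈ 68.42%


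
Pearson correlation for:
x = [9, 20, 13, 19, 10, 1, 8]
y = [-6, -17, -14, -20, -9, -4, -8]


n=7, Σx=80, Σy=-78, Σxy=-1114, Σx²=1176, Σy²=1082
r = (7×(-1114) - 80×(-78))/√((7×1176 - 80²)(7×1082 - (-78)²))
= -1558/√(1832×1490) = -1558/√2729680 ≈ -1558/1652.1743 ≈ -0.9430

r ≈ -0.9430


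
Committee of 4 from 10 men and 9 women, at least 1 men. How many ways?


Count by #men:
  1M,3W: C(10,1)×C(9,3)=840
  2M,2W: C(10,2)×C(9,2)=1620
  3M,1W: C(10,3)×C(9,1)=1080
  4M,0W: C(10,4)×C(9,0)=210
Total = 3750

3750


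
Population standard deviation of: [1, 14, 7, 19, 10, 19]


Mean = 70/6 = 35/3
  (1-35/3)²=1024/9
  (14-35/3)²=49/9
  (7-35/3)²=196/9
  (19-35/3)²=484/9
  (10-35/3)²=25/9
  (19-35/3)²=484/9
Σ(x-μ)² = 754/3
σ² = (754/3)/6 = 377/9

σ = √(377/9) ≈ 6.4722


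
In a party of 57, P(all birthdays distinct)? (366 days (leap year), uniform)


P(all different) = Π(366-i)/366 for i=0..56
= (366/366)×(365/366)×...×(310/366)
= 0.010010

P ≈ 0.0100 ≈ 1.00%


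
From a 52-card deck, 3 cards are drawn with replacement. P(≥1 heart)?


P(not a heart) = 39/52 = 3/4
P(none in 3 draws) = (3/4)^3 = 27/64
P(≥1 heart) = 1 - 27/64 = 37/64

P = 37/64 ≈ 57.81%


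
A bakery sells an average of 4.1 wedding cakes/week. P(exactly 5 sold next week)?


Poisson(λ=4.1): P(X=5) = e^(-λ)×λ^k/k!
= e^(-4.1) × 4.1^5 / 5!
≈ 0.0165726754 × 1158.56201 / 120 ≈ 0.160004

P(X=5) ≈ 0.160004 ≈ 16.00%


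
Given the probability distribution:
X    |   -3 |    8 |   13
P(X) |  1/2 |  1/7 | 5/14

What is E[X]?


E[X] = Σ x·P(X=x)
= (-3)×(1/2) + (8)×(1/7) + (13)×(5/14)
= 30/7

E[X] = 30/7


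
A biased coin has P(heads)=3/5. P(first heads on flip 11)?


Geometric: P(X=11) = (1-p)^(k-1)×p = (2/5)^10×3/5 = 3072/48828125

P(X=11) = 3072/48828125 ≈ 0.01%


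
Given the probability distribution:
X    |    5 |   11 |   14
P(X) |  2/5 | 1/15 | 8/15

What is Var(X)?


E[X] = 51/5
E[X²] = 613/5
Var(X) = E[X²] - (E[X])² = 613/5 - 2601/25 = 464/25

Var(X) = 464/25 ≈ 18.5600


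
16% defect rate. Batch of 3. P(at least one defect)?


P(all good) = (21/25)^3 = 9261/15625
P(≥1 defect) = 6364/15625

P = 6364/15625 ≈ 40.73%


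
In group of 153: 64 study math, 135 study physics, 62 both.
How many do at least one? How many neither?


|A∪B| = 64+135-62 = 137
Neither = 153-137 = 16

At least one: 137; Neither: 16


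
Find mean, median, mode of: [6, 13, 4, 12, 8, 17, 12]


Sorted: [4, 6, 8, 12, 12, 13, 17]
Mean = 72/7
Median = 12
Freq: {6: 1, 13: 1, 4: 1, 12: 2, 8: 1, 17: 1}
Mode: [12]

Mean=72/7, Median=12, Mode=12


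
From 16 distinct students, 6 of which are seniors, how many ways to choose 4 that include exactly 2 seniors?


Choose 2 of the 6 seniors and 2 of the other 10 students:
C(6,2)×C(10,2) = 15×45 = 675

675


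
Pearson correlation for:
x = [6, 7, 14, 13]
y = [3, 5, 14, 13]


n=4, Σx=40, Σy=35, Σxy=418, Σx²=450, Σy²=399
r = (4×418 - 40×35)/√((4×450 - 40²)(4×399 - 35²))
= 272/√(200×371) = 272/√74200 ≈ 272/272.3968 ≈ 0.9985

r ≈ 0.9985


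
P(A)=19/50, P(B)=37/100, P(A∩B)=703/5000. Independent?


P(A)×P(B) = 703/5000
P(A∩B) = 703/5000
Equal ✓ → Independent

Yes, independent


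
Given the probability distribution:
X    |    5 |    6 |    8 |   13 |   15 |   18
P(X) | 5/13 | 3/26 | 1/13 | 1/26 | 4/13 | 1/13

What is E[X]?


E[X] = Σ x·P(X=x)
= (5)×(5/13) + (6)×(3/26) + (8)×(1/13) + (13)×(1/26) + (15)×(4/13) + (18)×(1/13)
= 253/26

E[X] = 253/26


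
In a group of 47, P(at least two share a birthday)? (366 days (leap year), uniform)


P(all different) = Π(366-i)/366 for i=0..46
= 0.045628
P(match) = 1 - 0.045628 = 0.954372

P ≈ 0.9544 ≈ 95.44%


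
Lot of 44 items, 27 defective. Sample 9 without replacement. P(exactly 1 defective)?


Hypergeometric: C(27,1)×C(17,8)/C(44,9)
= 27×24310/708930508 = 2295/2478778

P(X=1) = 2295/2478778 ≈ 0.09%


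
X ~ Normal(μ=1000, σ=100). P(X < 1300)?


z = (1300-1000)/100 = 3.0
P(Z < 3.0) = 0.9987

P(X < 1300) ≈ 0.9987


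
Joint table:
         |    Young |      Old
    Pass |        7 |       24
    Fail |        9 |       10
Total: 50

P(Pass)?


P(Pass) = (7+24)/50 = 31/50

P(Pass) = 31/50 ≈ 62.00%


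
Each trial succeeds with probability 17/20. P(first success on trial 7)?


Geometric: P(X=7) = (1-p)^(k-1)×p = (3/20)^6×17/20 = 12393/1280000000

P(X=7) = 12393/1280000000 ≈ 0.00%


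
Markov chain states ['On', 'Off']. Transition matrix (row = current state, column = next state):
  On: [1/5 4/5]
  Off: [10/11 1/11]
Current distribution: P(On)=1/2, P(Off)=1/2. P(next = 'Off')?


P(next=Off) = Σᵢ P(now=i)×P(i→Off)
= 1/2×4/5 + 1/2×1/11
= 2/5 + 1/22 = 49/110

P = 49/110 ≈ 0.4455


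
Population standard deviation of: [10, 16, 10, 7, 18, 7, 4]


Mean = 72/7
  (10-72/7)²=4/49
  (16-72/7)²=1600/49
  (10-72/7)²=4/49
  (7-72/7)²=529/49
  (18-72/7)²=2916/49
  (7-72/7)²=529/49
  (4-72/7)²=1936/49
Σ(x-μ)² = 1074/7
σ² = (1074/7)/7 = 1074/49

σ = √(1074/49) ≈ 4.6817


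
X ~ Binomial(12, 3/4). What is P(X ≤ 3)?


P(X ≤ 3) = Σ P(X=i) for i=0..3
P(X=0) = 1/16777216
P(X=1) = 9/4194304
P(X=2) = 297/8388608
P(X=3) = 1485/4194304
Sum = 6571/16777216

P(X ≤ 3) = 6571/16777216 ≈ 0.04%


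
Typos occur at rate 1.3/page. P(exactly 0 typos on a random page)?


Poisson(λ=1.3): P(X=0) = e^(-λ)×λ^k/k!
= e^(-1.3) × 1.3^0 / 0!
≈ 0.272531793 × 1 / 1 ≈ 0.272532

P(X=0) ≈ 0.272532 ≈ 27.25%


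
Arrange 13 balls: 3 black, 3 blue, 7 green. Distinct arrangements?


13!/(3!×3!×7!) = 34320

34320


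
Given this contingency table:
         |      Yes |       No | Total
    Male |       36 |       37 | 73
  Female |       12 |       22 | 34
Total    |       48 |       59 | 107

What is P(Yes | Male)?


P(Yes | Male) = 36/(36+37) = 36/73

P(Yes|Male) = 36/73 ≈ 49.32%


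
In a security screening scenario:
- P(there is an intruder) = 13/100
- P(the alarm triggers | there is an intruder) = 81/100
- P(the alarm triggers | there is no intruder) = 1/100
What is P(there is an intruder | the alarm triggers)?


Using Bayes' theorem:
P(A|B) = P(B|A)·P(A) / P(B)

P(the alarm triggers) = 81/100 × 13/100 + 1/100 × 87/100
= 1053/10000 + 87/10000 = 57/500

P(there is an intruder|the alarm triggers) = (1053/10000) / (57/500) = 351/380

P(there is an intruder|the alarm triggers) = 351/380 ≈ 92.37%


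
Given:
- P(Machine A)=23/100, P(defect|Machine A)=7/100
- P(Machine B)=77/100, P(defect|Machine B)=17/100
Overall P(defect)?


P(B) = Σ P(B|Aᵢ)×P(Aᵢ)
  7/100×23/100 = 161/10000
  17/100×77/100 = 1309/10000
Sum = 147/1000

P(defect) = 147/1000 ≈ 14.70%


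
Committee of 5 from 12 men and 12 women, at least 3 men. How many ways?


Count by #men:
  3M,2W: C(12,3)×C(12,2)=14520
  4M,1W: C(12,4)×C(12,1)=5940
  5M,0W: C(12,5)×C(12,0)=792
Total = 21252

21252


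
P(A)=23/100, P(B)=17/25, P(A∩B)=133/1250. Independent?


P(A)×P(B) = 391/2500
P(A∩B) = 133/1250
Not equal → NOT independent

No, not independent


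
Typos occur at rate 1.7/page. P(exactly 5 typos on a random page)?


Poisson(λ=1.7): P(X=5) = e^(-λ)×λ^k/k!
= e^(-1.7) × 1.7^5 / 5!
≈ 0.1826835241 × 14.19857 / 120 ≈ 0.021615

P(X=5) ≈ 0.021615 ≈ 2.16%


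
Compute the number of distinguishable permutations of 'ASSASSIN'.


Letters: 8, freq: {'A': 2, 'S': 4, 'I': 1, 'N': 1}
8!/(2!×4!×1!×1!) = 40320/48 = 840

840


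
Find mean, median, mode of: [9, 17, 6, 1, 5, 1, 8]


Sorted: [1, 1, 5, 6, 8, 9, 17]
Mean = 47/7
Median = 6
Freq: {9: 1, 17: 1, 6: 1, 1: 2, 5: 1, 8: 1}
Mode: [1]

Mean=47/7, Median=6, Mode=1


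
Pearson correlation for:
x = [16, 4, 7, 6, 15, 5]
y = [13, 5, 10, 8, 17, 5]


n=6, Σx=53, Σy=58, Σxy=626, Σx²=607, Σy²=672
r = (6×626 - 53×58)/√((6×607 - 53²)(6×672 - 58²))
= 682/√(833×668) = 682/√556444 ≈ 682/745.9517 ≈ 0.9143

r ≈ 0.9143


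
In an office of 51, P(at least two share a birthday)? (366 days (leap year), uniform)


P(all different) = Π(366-i)/366 for i=0..50
= 0.025839
P(match) = 1 - 0.025839 = 0.974161

P ≈ 0.9742 ≈ 97.42%


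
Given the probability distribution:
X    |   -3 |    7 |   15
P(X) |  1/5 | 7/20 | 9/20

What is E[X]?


E[X] = Σ x·P(X=x)
= (-3)×(1/5) + (7)×(7/20) + (15)×(9/20)
= 43/5

E[X] = 43/5


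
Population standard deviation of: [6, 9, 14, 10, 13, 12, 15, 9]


Mean = 88/8 = 11
  (6-11)²=25
  (9-11)²=4
  (14-11)²=9
  (10-11)²=1
  (13-11)²=4
  (12-11)²=1
  (15-11)²=16
  (9-11)²=4
Σ(x-μ)² = 64
σ² = 64/8 = 8

σ = √(8) ≈ 2.8284


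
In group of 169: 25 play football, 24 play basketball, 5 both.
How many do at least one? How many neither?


|A∪B| = 25+24-5 = 44
Neither = 169-44 = 125

At least one: 44; Neither: 125


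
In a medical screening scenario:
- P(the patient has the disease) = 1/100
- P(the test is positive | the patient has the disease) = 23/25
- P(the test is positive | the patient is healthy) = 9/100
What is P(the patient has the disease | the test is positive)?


Using Bayes' theorem:
P(A|B) = P(B|A)·P(A) / P(B)

P(the test is positive) = 23/25 × 1/100 + 9/100 × 99/100
= 23/2500 + 891/10000 = 983/10000

P(the patient has the disease|the test is positive) = (23/2500) / (983/10000) = 92/983

P(the patient has the disease|the test is positive) = 92/983 ≈ 9.36%


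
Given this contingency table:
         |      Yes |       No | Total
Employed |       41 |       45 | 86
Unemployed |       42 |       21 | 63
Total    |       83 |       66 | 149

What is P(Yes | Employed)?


P(Yes | Employed) = 41/(41+45) = 41/86

P(Yes|Employed) = 41/86 ≈ 47.67%


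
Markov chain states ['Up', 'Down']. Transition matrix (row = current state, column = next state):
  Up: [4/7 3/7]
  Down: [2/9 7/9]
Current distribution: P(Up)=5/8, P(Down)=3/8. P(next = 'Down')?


P(next=Down) = Σᵢ P(now=i)×P(i→Down)
= 5/8×3/7 + 3/8×7/9
= 15/56 + 7/24 = 47/84

P = 47/84 ≈ 0.5595


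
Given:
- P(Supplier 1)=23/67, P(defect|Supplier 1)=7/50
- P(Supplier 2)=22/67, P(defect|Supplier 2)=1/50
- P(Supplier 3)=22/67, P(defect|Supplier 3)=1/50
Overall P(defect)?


P(B) = Σ P(B|Aᵢ)×P(Aᵢ)
  7/50×23/67 = 161/3350
  1/50×22/67 = 11/1675
  1/50×22/67 = 11/1675
Sum = 41/670

P(defect) = 41/670 ≈ 6.12%


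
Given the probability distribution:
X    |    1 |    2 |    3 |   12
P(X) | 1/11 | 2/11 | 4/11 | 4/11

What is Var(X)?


E[X] = 65/11
E[X²] = 621/11
Var(X) = E[X²] - (E[X])² = 621/11 - 4225/121 = 2606/121

Var(X) = 2606/121 ≈ 21.5372


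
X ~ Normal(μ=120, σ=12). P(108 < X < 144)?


z₁=(108-120)/12=-1.0, z₂=(144-120)/12=2.0
P = Φ(2.0) - Φ(-1.0) = 0.977250 - 0.158655 = 0.818595 ≈ 0.8186

P(108 < X < 144) ≈ 0.8186


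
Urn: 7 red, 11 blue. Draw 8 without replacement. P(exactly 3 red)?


Hypergeometric: C(7,3)×C(11,5)/C(18,8)
= 35×462/43758 = 245/663

P(X=3) = 245/663 ≈ 36.95%


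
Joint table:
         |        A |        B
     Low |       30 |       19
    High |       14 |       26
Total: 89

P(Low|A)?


P(Low|A) = 30/(30+14) = 30/44 = 15/22

P = 15/22 ≈ 68.18%


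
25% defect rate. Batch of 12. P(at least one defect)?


P(all good) = (3/4)^12 = 531441/16777216
P(≥1 defect) = 16245775/16777216

P = 16245775/16777216 ≈ 96.83%


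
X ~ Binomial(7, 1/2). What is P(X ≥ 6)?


P(X ≥ 6) = Σ P(X=i) for i=6..7
P(X=6) = 7/128
P(X=7) = 1/128
Sum = 1/16

P(X ≥ 6) = 1/16 ≈ 6.25%


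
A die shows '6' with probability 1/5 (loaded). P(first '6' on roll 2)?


Geometric: P(X=2) = (1-p)^(k-1)×p = (4/5)^1×1/5 = 4/25

P(X=2) = 4/25 ≈ 16.00%


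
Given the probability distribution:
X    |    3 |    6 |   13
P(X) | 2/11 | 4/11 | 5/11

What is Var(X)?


E[X] = 95/11
E[X²] = 1007/11
Var(X) = E[X²] - (E[X])² = 1007/11 - 9025/121 = 2052/121

Var(X) = 2052/121 ≈ 16.9587


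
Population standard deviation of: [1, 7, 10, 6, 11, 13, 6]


Mean = 54/7
  (1-54/7)²=2209/49
  (7-54/7)²=25/49
  (10-54/7)²=256/49
  (6-54/7)²=144/49
  (11-54/7)²=529/49
  (13-54/7)²=1369/49
  (6-54/7)²=144/49
Σ(x-μ)² = 668/7
σ² = (668/7)/7 = 668/49

σ = √(668/49) ≈ 3.6922


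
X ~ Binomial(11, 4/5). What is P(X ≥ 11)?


P(X ≥ 11) = Σ P(X=i) for i=11..11
P(X=11) = 4194304/48828125
Sum = 4194304/48828125

P(X ≥ 11) = 4194304/48828125 ≈ 8.59%


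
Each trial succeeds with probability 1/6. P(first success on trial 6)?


Geometric: P(X=6) = (1-p)^(k-1)×p = (5/6)^5×1/6 = 3125/46656

P(X=6) = 3125/46656 ≈ 6.70%


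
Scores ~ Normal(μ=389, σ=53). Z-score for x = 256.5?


z = (x - μ)/σ = (256.5 - 389)/53 = -2.5

z = -2.5


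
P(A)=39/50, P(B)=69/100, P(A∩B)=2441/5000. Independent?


P(A)×P(B) = 2691/5000
P(A∩B) = 2441/5000
Not equal → NOT independent

No, not independent


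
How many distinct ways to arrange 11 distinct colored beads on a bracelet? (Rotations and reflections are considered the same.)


Free circular arrangements: rotations and reflections both identified.
(n-1)!/2 = 10!/2 = 3628800/2 = 1814400

1814400


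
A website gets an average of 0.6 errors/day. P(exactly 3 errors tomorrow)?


Poisson(λ=0.6): P(X=3) = e^(-λ)×λ^k/k!
= e^(-0.6) × 0.6^3 / 3!
≈ 0.5488116361 × 0.216 / 6 ≈ 0.019757

P(X=3) ≈ 0.019757 ≈ 1.98%


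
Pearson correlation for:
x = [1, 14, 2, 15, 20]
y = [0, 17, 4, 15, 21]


n=5, Σx=52, Σy=57, Σxy=891, Σx²=826, Σy²=971
r = (5×891 - 52×57)/√((5×826 - 52²)(5×971 - 57²))
= 1491/√(1426×1606) = 1491/√2290156 ≈ 1491/1513.3261 ≈ 0.9852

r ≈ 0.9852


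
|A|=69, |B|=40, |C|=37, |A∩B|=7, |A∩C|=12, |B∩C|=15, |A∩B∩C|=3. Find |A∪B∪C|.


|A∪B∪C| = 69+40+37-7-12-15+3 = 115

|A∪B∪C| = 115


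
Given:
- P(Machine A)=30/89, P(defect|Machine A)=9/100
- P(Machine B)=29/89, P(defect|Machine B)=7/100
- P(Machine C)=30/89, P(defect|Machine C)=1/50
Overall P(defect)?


P(B) = Σ P(B|Aᵢ)×P(Aᵢ)
  9/100×30/89 = 27/890
  7/100×29/89 = 203/8900
  1/50×30/89 = 3/445
Sum = 533/8900

P(defect) = 533/8900 ≈ 5.99%


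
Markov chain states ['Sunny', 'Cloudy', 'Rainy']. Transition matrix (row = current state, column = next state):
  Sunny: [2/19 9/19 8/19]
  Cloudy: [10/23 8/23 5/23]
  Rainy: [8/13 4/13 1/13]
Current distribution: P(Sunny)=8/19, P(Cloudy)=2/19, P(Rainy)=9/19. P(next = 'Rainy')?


P(next=Rainy) = Σᵢ P(now=i)×P(i→Rainy)
= 8/19×8/19 + 2/19×5/23 + 9/19×1/13
= 64/361 + 10/437 + 9/247 = 25539/107939

P = 25539/107939 ≈ 0.2366


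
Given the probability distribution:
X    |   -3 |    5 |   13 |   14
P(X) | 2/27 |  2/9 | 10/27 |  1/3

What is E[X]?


E[X] = Σ x·P(X=x)
= (-3)×(2/27) + (5)×(2/9) + (13)×(10/27) + (14)×(1/3)
= 280/27

E[X] = 280/27


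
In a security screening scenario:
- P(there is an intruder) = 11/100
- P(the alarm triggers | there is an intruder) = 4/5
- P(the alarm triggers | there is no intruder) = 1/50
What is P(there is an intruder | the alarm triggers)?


Using Bayes' theorem:
P(A|B) = P(B|A)·P(A) / P(B)

P(the alarm triggers) = 4/5 × 11/100 + 1/50 × 89/100
= 11/125 + 89/5000 = 529/5000

P(there is an intruder|the alarm triggers) = (11/125) / (529/5000) = 440/529

P(there is an intruder|the alarm triggers) = 440/529 ≈ 83.18%


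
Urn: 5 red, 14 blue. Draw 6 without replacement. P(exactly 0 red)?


Hypergeometric: C(5,0)×C(14,6)/C(19,6)
= 1×3003/27132 = 143/1292

P(X=0) = 143/1292 ≈ 11.07%


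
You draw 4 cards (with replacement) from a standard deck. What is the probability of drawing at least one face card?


P(not a face card) = 40/52 = 10/13
P(none in 4 draws) = (10/13)^4 = 10000/28561
P(≥1 face card) = 1 - 10000/28561 = 18561/28561

P = 18561/28561 ≈ 64.99%


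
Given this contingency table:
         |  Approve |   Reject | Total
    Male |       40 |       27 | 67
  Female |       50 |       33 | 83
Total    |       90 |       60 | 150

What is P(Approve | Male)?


P(Approve | Male) = 40/(40+27) = 40/67

P(Approve|Male) = 40/67 ≈ 59.70%


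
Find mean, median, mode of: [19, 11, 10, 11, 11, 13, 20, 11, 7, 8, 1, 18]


Sorted: [1, 7, 8, 10, 11, 11, 11, 11, 13, 18, 19, 20]
Mean = 140/12 = 35/3
Median = 11
Freq: {19: 1, 11: 4, 10: 1, 13: 1, 20: 1, 7: 1, 8: 1, 1: 1, 18: 1}
Mode: [11]

Mean=35/3, Median=11, Mode=11


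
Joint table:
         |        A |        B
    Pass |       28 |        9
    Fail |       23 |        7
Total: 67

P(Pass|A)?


P(Pass|A) = 28/(28+23) = 28/51

P = 28/51 ≈ 54.90%


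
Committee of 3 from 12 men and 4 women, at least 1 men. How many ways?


Count by #men:
  1M,2W: C(12,1)×C(4,2)=72
  2M,1W: C(12,2)×C(4,1)=264
  3M,0W: C(12,3)×C(4,0)=220
Total = 556

556


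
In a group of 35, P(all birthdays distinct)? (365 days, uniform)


P(all different) = Π(365-i)/365 for i=0..34
= (365/365)×(364/365)×...×(331/365)
= 0.185617

P ≈ 0.1856 ≈ 18.56%


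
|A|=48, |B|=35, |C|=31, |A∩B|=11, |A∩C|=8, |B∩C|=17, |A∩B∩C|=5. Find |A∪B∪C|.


|A∪B∪C| = 48+35+31-11-8-17+5 = 83

|A∪B∪C| = 83


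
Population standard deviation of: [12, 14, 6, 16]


Mean = 48/4 = 12
  (12-12)²=0
  (14-12)²=4
  (6-12)²=36
  (16-12)²=16
Σ(x-μ)² = 56
σ² = 56/4 = 14

σ = √(14) ≈ 3.7417


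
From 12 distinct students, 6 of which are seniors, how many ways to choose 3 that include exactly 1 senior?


Choose 1 of the 6 seniors and 2 of the other 6 students:
C(6,1)×C(6,2) = 6×15 = 90

90


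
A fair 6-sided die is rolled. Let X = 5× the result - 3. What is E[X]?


E[die] = (1+6)/2 = 7/2
E[X] = 5×7/2 - 3 = 29/2

E[X] = 29/2


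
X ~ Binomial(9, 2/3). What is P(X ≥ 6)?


P(X ≥ 6) = Σ P(X=i) for i=6..9
P(X=6) = 1792/6561
P(X=7) = 512/2187
P(X=8) = 256/2187
P(X=9) = 512/19683
Sum = 12800/19683

P(X ≥ 6) = 12800/19683 ≈ 65.03%


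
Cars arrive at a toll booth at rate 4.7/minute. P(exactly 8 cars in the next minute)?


Poisson(λ=4.7): P(X=8) = e^(-λ)×λ^k/k!
= e^(-4.7) × 4.7^8 / 8!
≈ 0.009095277102 × 238112.866618 / 40320 ≈ 0.053713

P(X=8) ≈ 0.053713 ≈ 5.37%


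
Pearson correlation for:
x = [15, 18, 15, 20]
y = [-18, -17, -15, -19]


n=4, Σx=68, Σy=-69, Σxy=-1181, Σx²=1174, Σy²=1199
r = (4×(-1181) - 68×(-69))/√((4×1174 - 68²)(4×1199 - (-69)²))
= -32/√(72×35) = -32/√2520 ≈ -32/50.1996 ≈ -0.6375

r ≈ -0.6375


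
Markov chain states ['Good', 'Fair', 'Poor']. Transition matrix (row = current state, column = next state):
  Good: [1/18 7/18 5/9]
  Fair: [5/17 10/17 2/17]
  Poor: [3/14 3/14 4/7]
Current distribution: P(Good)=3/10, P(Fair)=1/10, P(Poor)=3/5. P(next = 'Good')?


P(next=Good) = Σᵢ P(now=i)×P(i→Good)
= 3/10×1/18 + 1/10×5/17 + 3/5×3/14
= 1/60 + 1/34 + 9/70 = 1247/7140

P = 1247/7140 ≈ 0.1746


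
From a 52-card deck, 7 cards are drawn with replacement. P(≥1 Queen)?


P(not a Queen) = 48/52 = 12/13
P(none in 7 draws) = (12/13)^7 = 35831808/62748517
P(≥1 Queen) = 1 - 35831808/62748517 = 26916709/62748517

P = 26916709/62748517 ≈ 42.90%


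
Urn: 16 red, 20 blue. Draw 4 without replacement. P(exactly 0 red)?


Hypergeometric: C(16,0)×C(20,4)/C(36,4)
= 1×4845/58905 = 19/231

P(X=0) = 19/231 ≈ 8.23%


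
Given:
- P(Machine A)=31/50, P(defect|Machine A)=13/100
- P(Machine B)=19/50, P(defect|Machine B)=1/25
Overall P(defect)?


P(B) = Σ P(B|Aᵢ)×P(Aᵢ)
  13/100×31/50 = 403/5000
  1/25×19/50 = 19/1250
Sum = 479/5000

P(defect) = 479/5000 ≈ 9.58%


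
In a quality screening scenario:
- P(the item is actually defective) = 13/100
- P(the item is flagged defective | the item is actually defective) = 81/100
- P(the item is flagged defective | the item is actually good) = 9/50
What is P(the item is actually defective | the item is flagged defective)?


Using Bayes' theorem:
P(A|B) = P(B|A)·P(A) / P(B)

P(the item is flagged defective) = 81/100 × 13/100 + 9/50 × 87/100
= 1053/10000 + 783/5000 = 2619/10000

P(the item is actually defective|the item is flagged defective) = (1053/10000) / (2619/10000) = 39/97

P(the item is actually defective|the item is flagged defective) = 39/97 ≈ 40.21%


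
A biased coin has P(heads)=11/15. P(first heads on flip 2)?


Geometric: P(X=2) = (1-p)^(k-1)×p = (4/15)^1×11/15 = 44/225

P(X=2) = 44/225 ≈ 19.56%


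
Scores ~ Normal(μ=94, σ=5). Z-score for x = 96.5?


z = (x - μ)/σ = (96.5 - 94)/5 = 0.5

z = 0.5


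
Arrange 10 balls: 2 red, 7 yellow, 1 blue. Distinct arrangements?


10!/(2!×7!×1!) = 360

360


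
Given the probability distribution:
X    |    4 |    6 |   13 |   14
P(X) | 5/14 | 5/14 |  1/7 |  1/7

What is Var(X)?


E[X] = 52/7
E[X²] = 495/7
Var(X) = E[X²] - (E[X])² = 495/7 - 2704/49 = 761/49

Var(X) = 761/49 ≈ 15.5306


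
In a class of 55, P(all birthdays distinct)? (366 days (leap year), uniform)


P(all different) = Π(366-i)/366 for i=0..54
= (366/366)×(365/366)×...×(312/366)
= 0.013909

P ≈ 0.0139 ≈ 1.39%


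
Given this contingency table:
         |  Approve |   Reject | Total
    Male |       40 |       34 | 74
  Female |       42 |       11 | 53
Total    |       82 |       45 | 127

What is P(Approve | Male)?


P(Approve | Male) = 40/(40+34) = 40/74 = 20/37

P(Approve|Male) = 20/37 ≈ 54.05%


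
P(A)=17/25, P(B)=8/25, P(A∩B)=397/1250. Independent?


P(A)×P(B) = 136/625
P(A∩B) = 397/1250
Not equal → NOT independent

No, not independent


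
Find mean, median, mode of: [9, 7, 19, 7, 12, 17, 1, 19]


Sorted: [1, 7, 7, 9, 12, 17, 19, 19]
Mean = 91/8
Median = 21/2
Freq: {9: 1, 7: 2, 19: 2, 12: 1, 17: 1, 1: 1}
Mode: [7, 19]

Mean=91/8, Median=21/2, Mode=[7, 19]


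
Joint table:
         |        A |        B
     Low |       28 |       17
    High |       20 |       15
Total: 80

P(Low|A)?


P(Low|A) = 28/(28+20) = 28/48 = 7/12

P = 7/12 ≈ 58.33%


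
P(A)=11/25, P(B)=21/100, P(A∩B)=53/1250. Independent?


P(A)×P(B) = 231/2500
P(A∩B) = 53/1250
Not equal → NOT independent

No, not independent


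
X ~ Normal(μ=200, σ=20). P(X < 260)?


z = (260-200)/20 = 3.0
P(Z < 3.0) = 0.9987

P(X < 260) ≈ 0.9987


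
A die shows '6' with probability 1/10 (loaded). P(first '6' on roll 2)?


Geometric: P(X=2) = (1-p)^(k-1)×p = (9/10)^1×1/10 = 9/100

P(X=2) = 9/100 ≈ 9.00%


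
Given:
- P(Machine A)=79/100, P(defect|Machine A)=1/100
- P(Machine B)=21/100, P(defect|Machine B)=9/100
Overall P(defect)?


P(B) = Σ P(B|Aᵢ)×P(Aᵢ)
  1/100×79/100 = 79/10000
  9/100×21/100 = 189/10000
Sum = 67/2500

P(defect) = 67/2500 ≈ 2.68%


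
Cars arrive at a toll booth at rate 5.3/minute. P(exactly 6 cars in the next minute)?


Poisson(λ=5.3): P(X=6) = e^(-λ)×λ^k/k!
= e^(-5.3) × 5.3^6 / 6!
≈ 0.004991593907 × 22164.361129 / 720 ≈ 0.153660

P(X=6) ≈ 0.153660 ≈ 15.37%


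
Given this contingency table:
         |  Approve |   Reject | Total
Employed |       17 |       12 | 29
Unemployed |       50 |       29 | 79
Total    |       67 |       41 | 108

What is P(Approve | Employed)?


P(Approve | Employed) = 17/(17+12) = 17/29

P(Approve|Employed) = 17/29 ≈ 58.62%


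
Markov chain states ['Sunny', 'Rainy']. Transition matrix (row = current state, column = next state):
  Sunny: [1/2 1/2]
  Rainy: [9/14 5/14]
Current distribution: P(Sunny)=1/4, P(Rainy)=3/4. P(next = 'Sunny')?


P(next=Sunny) = Σᵢ P(now=i)×P(i→Sunny)
= 1/4×1/2 + 3/4×9/14
= 1/8 + 27/56 = 17/28

P = 17/28 ≈ 0.6071


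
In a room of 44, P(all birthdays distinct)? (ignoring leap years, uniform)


P(all different) = Π(365-i)/365 for i=0..43
= (365/365)×(364/365)×...×(322/365)
= 0.067115

P ≈ 0.0671 ≈ 6.71%


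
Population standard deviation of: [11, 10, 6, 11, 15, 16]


Mean = 69/6 = 23/2
  (11-23/2)²=1/4
  (10-23/2)²=9/4
  (6-23/2)²=121/4
  (11-23/2)²=1/4
  (15-23/2)²=49/4
  (16-23/2)²=81/4
Σ(x-μ)² = 131/2
σ² = (131/2)/6 = 131/12

σ = √(131/12) ≈ 3.3040


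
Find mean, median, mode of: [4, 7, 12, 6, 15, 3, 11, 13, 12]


Sorted: [3, 4, 6, 7, 11, 12, 12, 13, 15]
Mean = 83/9
Median = 11
Freq: {4: 1, 7: 1, 12: 2, 6: 1, 15: 1, 3: 1, 11: 1, 13: 1}
Mode: [12]

Mean=83/9, Median=11, Mode=12
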